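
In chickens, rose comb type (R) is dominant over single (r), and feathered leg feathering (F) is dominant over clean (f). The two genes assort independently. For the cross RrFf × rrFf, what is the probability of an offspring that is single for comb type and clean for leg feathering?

Dihybrid cross RrFf × rrFf — consider each gene separately:
comb type: Rr × rr → 2 Rr, 2 rr → 2 R_ : 2 rr (out of 4)
leg feathering: Ff × Ff → 1 FF, 2 Ff, 1 ff → 3 F_ : 1 ff (out of 4)
Looking for: single (rr) and clean (ff)
P(single) = 2/4, P(clean) = 1/4
P(both) = 2/4 × 1/4 = 2/16 = 1/8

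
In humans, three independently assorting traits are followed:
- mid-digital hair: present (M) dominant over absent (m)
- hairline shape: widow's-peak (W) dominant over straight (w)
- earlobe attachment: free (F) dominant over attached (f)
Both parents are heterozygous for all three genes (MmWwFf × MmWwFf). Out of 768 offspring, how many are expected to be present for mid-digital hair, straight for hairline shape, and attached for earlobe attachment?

Trihybrid cross: MmWwFf × MmWwFf
Each trait segregates independently with a 3:1 phenotypic ratio, so each gene contributes 3/4 (dominant) or 1/4 (recessive).
Target: present (mid-digital hair), straight (hairline shape), attached (earlobe attachment)
Probability = product of independent per-trait probabilities
= 3/4 × 1/4 × 1/4 = 3/64
Expected count = 3/64 × 768 = 36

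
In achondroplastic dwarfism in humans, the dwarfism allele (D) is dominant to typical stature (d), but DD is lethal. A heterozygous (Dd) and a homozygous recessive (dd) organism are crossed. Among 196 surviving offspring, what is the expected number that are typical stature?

Cross: Dd × dd
Punnett square offspring (before lethality): 2 Dd, 2 dd
No DD offspring are produced in this cross.
typical stature: 2 out of 4 → fraction 1/2
Expected count = 1/2 × 196 = 98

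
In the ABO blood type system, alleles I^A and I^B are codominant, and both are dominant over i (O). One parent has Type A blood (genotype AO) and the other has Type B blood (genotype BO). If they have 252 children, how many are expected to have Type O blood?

Cross: AO × BO
Possible offspring genotypes: 1 AB, 1 AO, 1 BO, 1 OO
Blood type counts: 1 Type AB, 1 Type A, 1 Type B, 1 Type O
Probability of Type O: 1/4
Expected count = 1/4 × 252 = 63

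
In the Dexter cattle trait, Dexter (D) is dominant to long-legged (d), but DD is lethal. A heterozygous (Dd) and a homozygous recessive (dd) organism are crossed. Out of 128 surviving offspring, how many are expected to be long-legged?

Cross: Dd × dd
Punnett square offspring (before lethality): 2 Dd, 2 dd
No DD offspring are produced in this cross.
long-legged: 2 out of 4 → fraction 1/2
Expected count = 1/2 × 128 = 64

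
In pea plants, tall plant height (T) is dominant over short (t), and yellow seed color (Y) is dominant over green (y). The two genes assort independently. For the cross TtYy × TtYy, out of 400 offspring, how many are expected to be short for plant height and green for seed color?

Dihybrid cross TtYy × TtYy — consider each gene separately:
plant height: Tt × Tt → 1 TT, 2 Tt, 1 tt → 3 T_ : 1 tt (out of 4)
seed color: Yy × Yy → 1 YY, 2 Yy, 1 yy → 3 Y_ : 1 yy (out of 4)
Looking for: short (tt) and green (yy)
P(short) = 1/4, P(green) = 1/4
P(both) = 1/4 × 1/4 = 1/16
Expected count = 1/16 × 400 = 25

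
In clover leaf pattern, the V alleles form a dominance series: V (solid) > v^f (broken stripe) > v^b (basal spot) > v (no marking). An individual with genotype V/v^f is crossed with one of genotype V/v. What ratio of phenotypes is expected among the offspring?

Cross: V/v^f × V/v
Allele dominance: V > v^f > v^b > v
Offspring genotypes: 1 V/V, 1 V/v, 1 V/v^f, 1 v^f/v
Phenotype counts: 3 solid, 1 broken stripe
Ratio: 3 solid : 1 broken stripe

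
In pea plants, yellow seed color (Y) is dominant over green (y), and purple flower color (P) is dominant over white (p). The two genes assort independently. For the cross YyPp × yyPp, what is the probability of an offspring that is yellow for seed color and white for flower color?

Dihybrid cross YyPp × yyPp — consider each gene separately:
seed color: Yy × yy → 2 Yy, 2 yy → 2 Y_ : 2 yy (out of 4)
flower color: Pp × Pp → 1 PP, 2 Pp, 1 pp → 3 P_ : 1 pp (out of 4)
Looking for: yellow (Y_) and white (pp)
P(yellow) = 2/4, P(white) = 1/4
P(both) = 2/4 × 1/4 = 2/16 = 1/8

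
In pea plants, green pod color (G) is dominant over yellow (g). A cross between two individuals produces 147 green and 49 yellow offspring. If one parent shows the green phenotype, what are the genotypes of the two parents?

Observed offspring: 147 green, 49 yellow
The observed ratio simplifies to 3:1. Yellow (gg) offspring appear, so each parent must contribute one g allele. The parent stated to show green carries G, so it is Gg. The other parent is then either Gg or gg: Gg × gg would give a 1:1 split, whereas Gg × Gg gives 3:1 — matching the data. So both parents are heterozygous (Gg × Gg).
Parent genotypes: Gg × Gg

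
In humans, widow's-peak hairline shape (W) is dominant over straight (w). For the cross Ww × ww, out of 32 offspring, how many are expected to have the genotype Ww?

Punnett square for Ww × ww:
Offspring genotypes: 2 Ww, 2 ww
Total offspring: 4
Count with target: 2
Probability: 2/4 = 1/2
Expected count = 1/2 × 32 = 16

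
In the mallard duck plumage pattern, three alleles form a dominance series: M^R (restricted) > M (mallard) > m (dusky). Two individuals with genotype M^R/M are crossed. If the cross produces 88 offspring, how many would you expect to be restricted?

Cross: M^R/M × M^R/M
Allele dominance: M^R > M > m
Offspring genotypes: 1 M^R/M^R, 2 M^R/M, 1 M/M
Phenotype counts: 3 restricted, 1 mallard
restricted: 3 out of 4 → fraction 3/4
Expected count = 3/4 × 88 = 66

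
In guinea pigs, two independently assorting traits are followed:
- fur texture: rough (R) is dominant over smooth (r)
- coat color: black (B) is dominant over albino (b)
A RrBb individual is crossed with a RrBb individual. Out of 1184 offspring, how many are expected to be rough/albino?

Dihybrid cross RrBb × RrBb — consider each gene separately:
fur texture: Rr × Rr → 1 RR, 2 Rr, 1 rr → 3 R_ : 1 rr (out of 4)
coat color: Bb × Bb → 1 BB, 2 Bb, 1 bb → 3 B_ : 1 bb (out of 4)
Combine (counts out of 4 × 4 = 16): rough/black (R_B_) = 3×3 = 9; rough/albino (R_bb) = 3×1 = 3; smooth/black (rrB_) = 1×3 = 3; smooth/albino (rrbb) = 1×1 = 1
Phenotype counts (out of 16): 9 rough/black, 3 rough/albino, 3 smooth/black, 1 smooth/albino
rough/albino: 3 out of 16 → fraction 3/16
Expected count = 3/16 × 1184 = 222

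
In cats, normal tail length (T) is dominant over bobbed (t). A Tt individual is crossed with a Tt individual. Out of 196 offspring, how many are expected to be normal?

Punnett square for Tt × Tt:
Offspring genotypes: 1 TT, 2 Tt, 1 tt
normal: 3, bobbed: 1
normal: 3 out of 4 → fraction 3/4
Expected count = 3/4 × 196 = 147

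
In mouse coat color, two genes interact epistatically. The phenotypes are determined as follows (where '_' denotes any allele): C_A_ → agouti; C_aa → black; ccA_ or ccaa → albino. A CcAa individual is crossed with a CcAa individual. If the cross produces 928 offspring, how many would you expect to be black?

Cross: CcAa × CcAa — consider each gene separately:
C gene: Cc × Cc → 1 CC, 2 Cc, 1 cc → 3 C_ : 1 cc (out of 4)
A gene: Aa × Aa → 1 AA, 2 Aa, 1 aa → 3 A_ : 1 aa (out of 4)
Genotype classes (out of 4 × 4 = 16): C_A_ = 3×3 = 9; C_aa = 3×1 = 3; ccA_ = 1×3 = 3; ccaa = 1×1 = 1
Apply the phenotype rules: C_A_ (9) → agouti; C_aa (3) → black; ccA_ (3) + ccaa (1) → albino
Phenotype counts (out of 16): 9 agouti, 3 black, 4 albino
black: 3 out of 16 → fraction 3/16
Expected count = 3/16 × 928 = 174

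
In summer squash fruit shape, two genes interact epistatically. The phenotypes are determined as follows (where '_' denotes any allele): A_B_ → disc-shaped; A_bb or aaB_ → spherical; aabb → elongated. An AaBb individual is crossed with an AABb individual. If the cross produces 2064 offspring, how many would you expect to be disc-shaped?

Cross: AaBb × AABb — consider each gene separately:
A gene: Aa × AA → 2 AA, 2 Aa → 4 A_ (out of 4)
B gene: Bb × Bb → 1 BB, 2 Bb, 1 bb → 3 B_ : 1 bb (out of 4)
Genotype classes (out of 4 × 4 = 16): A_B_ = 4×3 = 12; A_bb = 4×1 = 4
Apply the phenotype rules: A_B_ (12) → disc-shaped; A_bb (4) → spherical
Phenotype counts (out of 16): 12 disc-shaped, 4 spherical
disc-shaped: 12 out of 16 → fraction 3/4
Expected count = 3/4 × 2064 = 1548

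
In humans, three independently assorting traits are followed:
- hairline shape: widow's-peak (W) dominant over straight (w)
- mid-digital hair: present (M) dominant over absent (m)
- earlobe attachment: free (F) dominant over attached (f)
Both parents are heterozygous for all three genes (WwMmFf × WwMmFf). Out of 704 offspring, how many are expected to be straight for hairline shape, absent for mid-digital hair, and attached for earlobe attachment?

Trihybrid cross: WwMmFf × WwMmFf
Each trait segregates independently with a 3:1 phenotypic ratio, so each gene contributes 3/4 (dominant) or 1/4 (recessive).
Target: straight (hairline shape), absent (mid-digital hair), attached (earlobe attachment)
Probability = product of independent per-trait probabilities
= 1/4 × 1/4 × 1/4 = 1/64
Expected count = 1/64 × 704 = 11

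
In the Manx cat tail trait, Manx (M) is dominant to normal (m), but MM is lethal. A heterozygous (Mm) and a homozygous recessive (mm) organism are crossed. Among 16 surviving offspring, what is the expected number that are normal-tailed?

Cross: Mm × mm
Punnett square offspring (before lethality): 2 Mm, 2 mm
No MM offspring are produced in this cross.
normal-tailed: 2 out of 4 → fraction 1/2
Expected count = 1/2 × 16 = 8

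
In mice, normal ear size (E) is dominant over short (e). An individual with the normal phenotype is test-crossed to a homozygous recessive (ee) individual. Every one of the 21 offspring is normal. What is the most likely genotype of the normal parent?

Test cross: ? × ee
All offspring are normal.
If the unknown parent were heterozygous (Ee), about half of 21 offspring would be short; none are. The unknown parent is most likely homozygous dominant (EE).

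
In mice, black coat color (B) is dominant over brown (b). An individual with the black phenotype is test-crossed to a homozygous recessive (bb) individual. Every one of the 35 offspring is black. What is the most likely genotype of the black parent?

Test cross: ? × bb
All offspring are black.
If the unknown parent were heterozygous (Bb), about half of 35 offspring would be brown; none are. The unknown parent is most likely homozygous dominant (BB).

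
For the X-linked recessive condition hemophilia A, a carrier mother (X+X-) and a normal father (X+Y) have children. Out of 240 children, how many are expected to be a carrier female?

Cross: X+X- × X+Y
Offspring: 1 X+X+, 1 X+Y, 1 X+X-, 1 X-Y
Probability of a carrier female: 1/4
Expected count = 1/4 × 240 = 60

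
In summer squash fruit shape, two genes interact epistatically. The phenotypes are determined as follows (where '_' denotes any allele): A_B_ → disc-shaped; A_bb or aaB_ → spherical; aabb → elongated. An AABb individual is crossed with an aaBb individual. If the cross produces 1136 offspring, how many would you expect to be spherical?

Cross: AABb × aaBb — consider each gene separately:
A gene: AA × aa → 4 Aa → 4 A_ (out of 4)
B gene: Bb × Bb → 1 BB, 2 Bb, 1 bb → 3 B_ : 1 bb (out of 4)
Genotype classes (out of 4 × 4 = 16): A_B_ = 4×3 = 12; A_bb = 4×1 = 4
Apply the phenotype rules: A_B_ (12) → disc-shaped; A_bb (4) → spherical
Phenotype counts (out of 16): 12 disc-shaped, 4 spherical
spherical: 4 out of 16 → fraction 1/4
Expected count = 1/4 × 1136 = 284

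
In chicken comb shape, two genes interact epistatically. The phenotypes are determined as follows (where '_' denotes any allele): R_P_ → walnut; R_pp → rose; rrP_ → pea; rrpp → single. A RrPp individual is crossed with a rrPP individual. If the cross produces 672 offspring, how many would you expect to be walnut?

Cross: RrPp × rrPP — consider each gene separately:
R gene: Rr × rr → 2 Rr, 2 rr → 2 R_ : 2 rr (out of 4)
P gene: Pp × PP → 2 PP, 2 Pp → 4 P_ (out of 4)
Genotype classes (out of 4 × 4 = 16): R_P_ = 2×4 = 8; rrP_ = 2×4 = 8
Apply the phenotype rules: R_P_ (8) → walnut; rrP_ (8) → pea
Phenotype counts (out of 16): 8 walnut, 8 pea
walnut: 8 out of 16 → fraction 1/2
Expected count = 1/2 × 672 = 336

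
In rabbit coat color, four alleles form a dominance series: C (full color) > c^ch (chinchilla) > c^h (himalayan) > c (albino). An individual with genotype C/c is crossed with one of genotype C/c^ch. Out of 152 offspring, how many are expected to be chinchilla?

Cross: C/c × C/c^ch
Allele dominance: C > c^ch > c^h > c
Offspring genotypes: 1 C/C, 1 C/c^ch, 1 C/c, 1 c^ch/c
Phenotype counts: 3 full color, 1 chinchilla
chinchilla: 1 out of 4 → fraction 1/4
Expected count = 1/4 × 152 = 38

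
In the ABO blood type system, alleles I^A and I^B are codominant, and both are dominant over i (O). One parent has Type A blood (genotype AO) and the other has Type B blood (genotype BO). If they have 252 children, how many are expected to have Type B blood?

Cross: AO × BO
Possible offspring genotypes: 1 AB, 1 AO, 1 BO, 1 OO
Blood type counts: 1 Type AB, 1 Type A, 1 Type B, 1 Type O
Probability of Type B: 1/4
Expected count = 1/4 × 252 = 63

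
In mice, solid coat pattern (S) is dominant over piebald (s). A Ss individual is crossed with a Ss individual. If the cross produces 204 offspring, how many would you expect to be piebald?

Punnett square for Ss × Ss:
Offspring genotypes: 1 SS, 2 Ss, 1 ss
solid: 3, piebald: 1
piebald: 1 out of 4 → fraction 1/4
Expected count = 1/4 × 204 = 51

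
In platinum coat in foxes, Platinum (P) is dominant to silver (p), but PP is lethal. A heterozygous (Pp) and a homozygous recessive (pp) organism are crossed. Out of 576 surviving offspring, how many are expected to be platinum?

Cross: Pp × pp
Punnett square offspring (before lethality): 2 Pp, 2 pp
No PP offspring are produced in this cross.
platinum: 2 out of 4 → fraction 1/2
Expected count = 1/2 × 576 = 288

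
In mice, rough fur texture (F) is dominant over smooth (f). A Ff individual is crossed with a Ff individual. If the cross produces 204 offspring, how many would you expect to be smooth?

Punnett square for Ff × Ff:
Offspring genotypes: 1 FF, 2 Ff, 1 ff
rough: 3, smooth: 1
smooth: 1 out of 4 → fraction 1/4
Expected count = 1/4 × 204 = 51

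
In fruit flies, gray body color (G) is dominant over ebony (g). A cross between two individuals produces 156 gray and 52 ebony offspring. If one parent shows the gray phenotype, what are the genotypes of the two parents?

Observed offspring: 156 gray, 52 ebony
The observed ratio simplifies to 3:1. Ebony (gg) offspring appear, so each parent must contribute one g allele. The parent stated to show gray carries G, so it is Gg. The other parent is then either Gg or gg: Gg × gg would give a 1:1 split, whereas Gg × Gg gives 3:1 — matching the data. So both parents are heterozygous (Gg × Gg).
Parent genotypes: Gg × Gg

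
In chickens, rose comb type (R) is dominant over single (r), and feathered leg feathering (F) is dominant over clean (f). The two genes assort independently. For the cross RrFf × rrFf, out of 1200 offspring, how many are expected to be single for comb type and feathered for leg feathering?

Dihybrid cross RrFf × rrFf — consider each gene separately:
comb type: Rr × rr → 2 Rr, 2 rr → 2 R_ : 2 rr (out of 4)
leg feathering: Ff × Ff → 1 FF, 2 Ff, 1 ff → 3 F_ : 1 ff (out of 4)
Looking for: single (rr) and feathered (F_)
P(single) = 2/4, P(feathered) = 3/4
P(both) = 2/4 × 3/4 = 6/16 = 3/8
Expected count = 3/8 × 1200 = 450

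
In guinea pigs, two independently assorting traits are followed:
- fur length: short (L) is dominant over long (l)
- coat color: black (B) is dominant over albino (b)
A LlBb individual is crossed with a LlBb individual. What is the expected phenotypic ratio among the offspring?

Dihybrid cross LlBb × LlBb — consider each gene separately:
fur length: Ll × Ll → 1 LL, 2 Ll, 1 ll → 3 L_ : 1 ll (out of 4)
coat color: Bb × Bb → 1 BB, 2 Bb, 1 bb → 3 B_ : 1 bb (out of 4)
Combine (counts out of 4 × 4 = 16): short/black (L_B_) = 3×3 = 9; short/albino (L_bb) = 3×1 = 3; long/black (llB_) = 1×3 = 3; long/albino (llbb) = 1×1 = 1
Phenotype counts (out of 16): 9 short/black, 3 short/albino, 3 long/black, 1 long/albino
Ratio: 9 short/black : 3 short/albino : 3 long/black : 1 long/albino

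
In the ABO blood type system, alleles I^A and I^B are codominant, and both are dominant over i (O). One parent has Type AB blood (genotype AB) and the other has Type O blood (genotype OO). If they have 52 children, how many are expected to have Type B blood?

Cross: AB × OO
Possible offspring genotypes: 2 AO, 2 BO
Blood type counts: 2 Type A, 2 Type B
Probability of Type B: 2/4 = 1/2
Expected count = 1/2 × 52 = 26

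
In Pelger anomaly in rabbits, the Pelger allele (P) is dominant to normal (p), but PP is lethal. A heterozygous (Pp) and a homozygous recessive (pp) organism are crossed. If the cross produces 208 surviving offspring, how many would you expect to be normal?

Cross: Pp × pp
Punnett square offspring (before lethality): 2 Pp, 2 pp
No PP offspring are produced in this cross.
normal: 2 out of 4 → fraction 1/2
Expected count = 1/2 × 208 = 104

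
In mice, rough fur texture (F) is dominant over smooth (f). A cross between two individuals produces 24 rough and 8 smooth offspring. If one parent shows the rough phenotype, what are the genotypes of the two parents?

Observed offspring: 24 rough, 8 smooth
The observed ratio simplifies to 3:1. Smooth (ff) offspring appear, so each parent must contribute one f allele. The parent stated to show rough carries F, so it is Ff. The other parent is then either Ff or ff: Ff × ff would give a 1:1 split, whereas Ff × Ff gives 3:1 — matching the data. So both parents are heterozygous (Ff × Ff).
Parent genotypes: Ff × Ff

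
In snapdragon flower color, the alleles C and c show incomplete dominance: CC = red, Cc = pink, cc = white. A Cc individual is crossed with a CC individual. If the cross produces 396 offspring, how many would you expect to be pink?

Punnett square for Cc × CC:
Offspring genotypes: 2 CC, 2 Cc
Phenotype counts: 2 red, 2 pink
pink: 2 out of 4 → fraction 1/2
Expected count = 1/2 × 396 = 198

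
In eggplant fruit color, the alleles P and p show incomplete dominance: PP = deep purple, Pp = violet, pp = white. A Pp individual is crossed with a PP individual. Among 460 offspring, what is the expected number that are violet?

Punnett square for Pp × PP:
Offspring genotypes: 2 PP, 2 Pp
Phenotype counts: 2 deep purple, 2 violet
violet: 2 out of 4 → fraction 1/2
Expected count = 1/2 × 460 = 230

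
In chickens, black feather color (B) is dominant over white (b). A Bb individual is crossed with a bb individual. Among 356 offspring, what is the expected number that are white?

Punnett square for Bb × bb:
Offspring genotypes: 2 Bb, 2 bb
black: 2, white: 2
white: 2 out of 4 → fraction 1/2
Expected count = 1/2 × 356 = 178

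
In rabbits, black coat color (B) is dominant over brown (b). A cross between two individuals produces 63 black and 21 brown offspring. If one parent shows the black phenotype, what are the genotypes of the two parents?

Observed offspring: 63 black, 21 brown
The observed ratio simplifies to 3:1. Brown (bb) offspring appear, so each parent must contribute one b allele. The parent stated to show black carries B, so it is Bb. The other parent is then either Bb or bb: Bb × bb would give a 1:1 split, whereas Bb × Bb gives 3:1 — matching the data. So both parents are heterozygous (Bb × Bb).
Parent genotypes: Bb × Bb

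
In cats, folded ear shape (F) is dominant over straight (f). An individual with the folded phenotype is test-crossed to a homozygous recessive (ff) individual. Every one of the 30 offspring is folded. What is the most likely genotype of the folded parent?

Test cross: ? × ff
All offspring are folded.
If the unknown parent were heterozygous (Ff), about half of 30 offspring would be straight; none are. The unknown parent is most likely homozygous dominant (FF).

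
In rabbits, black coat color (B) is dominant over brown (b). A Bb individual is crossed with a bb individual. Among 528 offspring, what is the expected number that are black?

Punnett square for Bb × bb:
Offspring genotypes: 2 Bb, 2 bb
black: 2, brown: 2
black: 2 out of 4 → fraction 1/2
Expected count = 1/2 × 528 = 264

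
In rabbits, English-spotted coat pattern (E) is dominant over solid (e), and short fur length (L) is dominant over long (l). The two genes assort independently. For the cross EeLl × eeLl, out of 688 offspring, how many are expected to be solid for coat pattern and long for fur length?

Dihybrid cross EeLl × eeLl — consider each gene separately:
coat pattern: Ee × ee → 2 Ee, 2 ee → 2 E_ : 2 ee (out of 4)
fur length: Ll × Ll → 1 LL, 2 Ll, 1 ll → 3 L_ : 1 ll (out of 4)
Looking for: solid (ee) and long (ll)
P(solid) = 2/4, P(long) = 1/4
P(both) = 2/4 × 1/4 = 2/16 = 1/8
Expected count = 1/8 × 688 = 86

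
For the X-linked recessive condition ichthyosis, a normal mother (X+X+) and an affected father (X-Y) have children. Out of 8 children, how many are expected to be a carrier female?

Cross: X+X+ × X-Y
Offspring: 2 X+X-, 2 X+Y
Probability of a carrier female: 2/4 = 1/2
Expected count = 1/2 × 8 = 4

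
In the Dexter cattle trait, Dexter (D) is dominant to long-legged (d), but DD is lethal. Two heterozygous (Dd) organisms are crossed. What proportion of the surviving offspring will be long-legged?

Cross: Dd × Dd
Punnett square offspring (before lethality): 1 DD, 2 Dd, 1 dd
The DD genotype is lethal (embryos die); surviving offspring: 2 Dd, 1 dd
long-legged: 1 out of 3
Probability: 1/3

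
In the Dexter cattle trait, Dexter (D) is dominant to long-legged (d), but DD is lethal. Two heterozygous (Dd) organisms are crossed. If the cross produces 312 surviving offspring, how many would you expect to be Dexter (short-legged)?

Cross: Dd × Dd
Punnett square offspring (before lethality): 1 DD, 2 Dd, 1 dd
The DD genotype is lethal (embryos die); surviving offspring: 2 Dd, 1 dd
Dexter (short-legged): 2 out of 3 → fraction 2/3
Expected count = 2/3 × 312 = 208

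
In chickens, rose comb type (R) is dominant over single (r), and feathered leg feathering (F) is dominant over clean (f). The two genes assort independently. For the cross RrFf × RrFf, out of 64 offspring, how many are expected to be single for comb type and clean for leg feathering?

Dihybrid cross RrFf × RrFf — consider each gene separately:
comb type: Rr × Rr → 1 RR, 2 Rr, 1 rr → 3 R_ : 1 rr (out of 4)
leg feathering: Ff × Ff → 1 FF, 2 Ff, 1 ff → 3 F_ : 1 ff (out of 4)
Looking for: single (rr) and clean (ff)
P(single) = 1/4, P(clean) = 1/4
P(both) = 1/4 × 1/4 = 1/16
Expected count = 1/16 × 64 = 4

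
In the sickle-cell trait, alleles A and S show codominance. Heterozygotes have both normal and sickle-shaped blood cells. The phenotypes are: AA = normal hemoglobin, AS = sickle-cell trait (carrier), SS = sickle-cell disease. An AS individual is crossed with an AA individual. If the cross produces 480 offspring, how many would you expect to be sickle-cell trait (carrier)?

Punnett square for AS × AA:
Offspring genotypes: 2 AA, 2 AS
Phenotype counts: 2 normal hemoglobin, 2 sickle-cell trait (carrier)
sickle-cell trait (carrier): 2 out of 4 → fraction 1/2
Expected count = 1/2 × 480 = 240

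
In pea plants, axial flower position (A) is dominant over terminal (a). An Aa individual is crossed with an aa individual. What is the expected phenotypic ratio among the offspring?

Punnett square for Aa × aa:
Offspring genotypes: 2 Aa, 2 aa
axial: 2, terminal: 2
Ratio: 1:1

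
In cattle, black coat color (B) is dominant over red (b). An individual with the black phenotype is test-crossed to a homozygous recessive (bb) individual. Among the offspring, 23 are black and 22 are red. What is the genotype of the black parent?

Test cross: ? × bb
Offspring: 23 black, 22 red — approximately 1:1.
A 1:1 ratio in a test cross indicates the unknown parent is heterozygous (Bb).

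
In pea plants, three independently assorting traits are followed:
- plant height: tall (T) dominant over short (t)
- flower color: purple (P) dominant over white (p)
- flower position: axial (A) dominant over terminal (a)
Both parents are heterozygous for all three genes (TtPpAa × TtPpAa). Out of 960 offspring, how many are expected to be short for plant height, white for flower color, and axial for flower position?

Trihybrid cross: TtPpAa × TtPpAa
Each trait segregates independently with a 3:1 phenotypic ratio, so each gene contributes 3/4 (dominant) or 1/4 (recessive).
Target: short (plant height), white (flower color), axial (flower position)
Probability = product of independent per-trait probabilities
= 1/4 × 1/4 × 3/4 = 3/64
Expected count = 3/64 × 960 = 45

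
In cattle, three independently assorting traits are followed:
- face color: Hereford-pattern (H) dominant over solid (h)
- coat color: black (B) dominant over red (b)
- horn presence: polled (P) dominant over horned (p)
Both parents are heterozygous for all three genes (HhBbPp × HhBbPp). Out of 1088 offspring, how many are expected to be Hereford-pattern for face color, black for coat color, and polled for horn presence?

Trihybrid cross: HhBbPp × HhBbPp
Each trait segregates independently with a 3:1 phenotypic ratio, so each gene contributes 3/4 (dominant) or 1/4 (recessive).
Target: Hereford-pattern (face color), black (coat color), polled (horn presence)
Probability = product of independent per-trait probabilities
= 3/4 × 3/4 × 3/4 = 27/64
Expected count = 27/64 × 1088 = 459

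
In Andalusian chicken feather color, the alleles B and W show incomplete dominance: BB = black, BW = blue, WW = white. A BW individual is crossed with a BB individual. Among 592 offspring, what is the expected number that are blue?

Punnett square for BW × BB:
Offspring genotypes: 2 BB, 2 BW
Phenotype counts: 2 black, 2 blue
blue: 2 out of 4 → fraction 1/2
Expected count = 1/2 × 592 = 296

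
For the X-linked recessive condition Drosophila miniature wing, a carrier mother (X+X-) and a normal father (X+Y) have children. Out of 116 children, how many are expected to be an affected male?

Cross: X+X- × X+Y
Offspring: 1 X+X+, 1 X+Y, 1 X+X-, 1 X-Y
Probability of an affected male: 1/4
Expected count = 1/4 × 116 = 29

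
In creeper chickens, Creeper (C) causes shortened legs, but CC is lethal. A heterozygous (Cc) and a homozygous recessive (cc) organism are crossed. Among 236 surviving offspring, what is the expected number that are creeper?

Cross: Cc × cc
Punnett square offspring (before lethality): 2 Cc, 2 cc
No CC offspring are produced in this cross.
creeper: 2 out of 4 → fraction 1/2
Expected count = 1/2 × 236 = 118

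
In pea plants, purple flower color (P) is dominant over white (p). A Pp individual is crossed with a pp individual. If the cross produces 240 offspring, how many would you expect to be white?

Punnett square for Pp × pp:
Offspring genotypes: 2 Pp, 2 pp
purple: 2, white: 2
white: 2 out of 4 → fraction 1/2
Expected count = 1/2 × 240 = 120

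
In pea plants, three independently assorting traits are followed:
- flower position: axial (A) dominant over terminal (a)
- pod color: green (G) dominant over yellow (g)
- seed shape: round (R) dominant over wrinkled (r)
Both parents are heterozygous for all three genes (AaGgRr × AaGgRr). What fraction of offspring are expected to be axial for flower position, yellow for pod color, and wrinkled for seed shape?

Trihybrid cross: AaGgRr × AaGgRr
Each trait segregates independently with a 3:1 phenotypic ratio, so each gene contributes 3/4 (dominant) or 1/4 (recessive).
Target: axial (flower position), yellow (pod color), wrinkled (seed shape)
Probability = product of independent per-trait probabilities
= 3/4 × 1/4 × 1/4 = 3/64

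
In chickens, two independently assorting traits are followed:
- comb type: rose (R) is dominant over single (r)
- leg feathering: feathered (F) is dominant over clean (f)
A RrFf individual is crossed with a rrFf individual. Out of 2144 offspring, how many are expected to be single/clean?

Dihybrid cross RrFf × rrFf — consider each gene separately:
comb type: Rr × rr → 2 Rr, 2 rr → 2 R_ : 2 rr (out of 4)
leg feathering: Ff × Ff → 1 FF, 2 Ff, 1 ff → 3 F_ : 1 ff (out of 4)
Combine (counts out of 4 × 4 = 16): rose/feathered (R_F_) = 2×3 = 6; rose/clean (R_ff) = 2×1 = 2; single/feathered (rrF_) = 2×3 = 6; single/clean (rrff) = 2×1 = 2
Phenotype counts (out of 16): 6 rose/feathered, 2 rose/clean, 6 single/feathered, 2 single/clean
single/clean: 2 out of 16 → fraction 1/8
Expected count = 1/8 × 2144 = 268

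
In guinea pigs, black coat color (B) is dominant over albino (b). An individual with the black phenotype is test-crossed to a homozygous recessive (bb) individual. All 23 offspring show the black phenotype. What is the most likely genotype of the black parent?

Test cross: ? × bb
All offspring are black.
If the unknown parent were heterozygous (Bb), about half of 23 offspring would be albino; none are. The unknown parent is most likely homozygous dominant (BB).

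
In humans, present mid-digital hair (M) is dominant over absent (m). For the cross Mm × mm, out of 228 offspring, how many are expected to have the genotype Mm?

Punnett square for Mm × mm:
Offspring genotypes: 2 Mm, 2 mm
Total offspring: 4
Count with target: 2
Probability: 2/4 = 1/2
Expected count = 1/2 × 228 = 114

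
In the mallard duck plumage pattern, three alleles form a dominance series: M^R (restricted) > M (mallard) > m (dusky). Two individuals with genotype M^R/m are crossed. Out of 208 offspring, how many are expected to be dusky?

Cross: M^R/m × M^R/m
Allele dominance: M^R > M > m
Offspring genotypes: 1 M^R/M^R, 2 M^R/m, 1 m/m
Phenotype counts: 3 restricted, 1 dusky
dusky: 1 out of 4 → fraction 1/4
Expected count = 1/4 × 208 = 52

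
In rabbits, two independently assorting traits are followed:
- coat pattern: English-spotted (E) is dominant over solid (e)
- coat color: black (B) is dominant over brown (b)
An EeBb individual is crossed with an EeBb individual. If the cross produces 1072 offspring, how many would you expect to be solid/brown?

Dihybrid cross EeBb × EeBb — consider each gene separately:
coat pattern: Ee × Ee → 1 EE, 2 Ee, 1 ee → 3 E_ : 1 ee (out of 4)
coat color: Bb × Bb → 1 BB, 2 Bb, 1 bb → 3 B_ : 1 bb (out of 4)
Combine (counts out of 4 × 4 = 16): English-spotted/black (E_B_) = 3×3 = 9; English-spotted/brown (E_bb) = 3×1 = 3; solid/black (eeB_) = 1×3 = 3; solid/brown (eebb) = 1×1 = 1
Phenotype counts (out of 16): 9 English-spotted/black, 3 English-spotted/brown, 3 solid/black, 1 solid/brown
solid/brown: 1 out of 16 → fraction 1/16
Expected count = 1/16 × 1072 = 67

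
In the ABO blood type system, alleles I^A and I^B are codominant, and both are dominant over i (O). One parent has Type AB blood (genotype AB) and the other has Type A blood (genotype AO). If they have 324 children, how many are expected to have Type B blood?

Cross: AB × AO
Possible offspring genotypes: 1 AA, 1 AO, 1 AB, 1 BO
Blood type counts: 2 Type A, 1 Type AB, 1 Type B
Probability of Type B: 1/4
Expected count = 1/4 × 324 = 81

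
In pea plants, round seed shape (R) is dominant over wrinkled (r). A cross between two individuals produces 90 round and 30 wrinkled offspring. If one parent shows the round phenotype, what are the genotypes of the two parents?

Observed offspring: 90 round, 30 wrinkled
The observed ratio simplifies to 3:1. Wrinkled (rr) offspring appear, so each parent must contribute one r allele. The parent stated to show round carries R, so it is Rr. The other parent is then either Rr or rr: Rr × rr would give a 1:1 split, whereas Rr × Rr gives 3:1 — matching the data. So both parents are heterozygous (Rr × Rr).
Parent genotypes: Rr × Rr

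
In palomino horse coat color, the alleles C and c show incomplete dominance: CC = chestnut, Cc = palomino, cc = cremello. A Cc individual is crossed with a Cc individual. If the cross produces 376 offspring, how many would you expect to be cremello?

Punnett square for Cc × Cc:
Offspring genotypes: 1 CC, 2 Cc, 1 cc
Phenotype counts: 1 chestnut, 2 palomino, 1 cremello
cremello: 1 out of 4 → fraction 1/4
Expected count = 1/4 × 376 = 94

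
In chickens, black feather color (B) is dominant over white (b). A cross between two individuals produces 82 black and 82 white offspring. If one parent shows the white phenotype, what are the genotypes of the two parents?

Observed offspring: 82 black, 82 white
The observed ratio simplifies to 1:1. One parent shows white, so its genotype must be bb. A 1:1 offspring split requires the other parent to be heterozygous (Bb).
Parent genotypes: bb × Bb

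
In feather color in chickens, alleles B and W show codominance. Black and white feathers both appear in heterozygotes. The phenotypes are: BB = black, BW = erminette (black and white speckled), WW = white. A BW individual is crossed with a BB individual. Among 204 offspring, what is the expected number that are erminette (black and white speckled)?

Punnett square for BW × BB:
Offspring genotypes: 2 BB, 2 BW
Phenotype counts: 2 black, 2 erminette (black and white speckled)
erminette (black and white speckled): 2 out of 4 → fraction 1/2
Expected count = 1/2 × 204 = 102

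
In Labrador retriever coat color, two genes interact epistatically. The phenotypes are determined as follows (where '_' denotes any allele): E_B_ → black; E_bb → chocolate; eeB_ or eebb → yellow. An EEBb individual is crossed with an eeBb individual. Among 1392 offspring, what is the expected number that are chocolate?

Cross: EEBb × eeBb — consider each gene separately:
E gene: EE × ee → 4 Ee → 4 E_ (out of 4)
B gene: Bb × Bb → 1 BB, 2 Bb, 1 bb → 3 B_ : 1 bb (out of 4)
Genotype classes (out of 4 × 4 = 16): E_B_ = 4×3 = 12; E_bb = 4×1 = 4
Apply the phenotype rules: E_B_ (12) → black; E_bb (4) → chocolate
Phenotype counts (out of 16): 12 black, 4 chocolate
chocolate: 4 out of 16 → fraction 1/4
Expected count = 1/4 × 1392 = 348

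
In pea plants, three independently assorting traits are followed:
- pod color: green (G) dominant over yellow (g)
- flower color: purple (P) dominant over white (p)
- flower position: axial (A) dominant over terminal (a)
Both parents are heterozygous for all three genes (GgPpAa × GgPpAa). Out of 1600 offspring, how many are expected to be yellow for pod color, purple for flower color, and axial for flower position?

Trihybrid cross: GgPpAa × GgPpAa
Each trait segregates independently with a 3:1 phenotypic ratio, so each gene contributes 3/4 (dominant) or 1/4 (recessive).
Target: yellow (pod color), purple (flower color), axial (flower position)
Probability = product of independent per-trait probabilities
= 1/4 × 3/4 × 3/4 = 9/64
Expected count = 9/64 × 1600 = 225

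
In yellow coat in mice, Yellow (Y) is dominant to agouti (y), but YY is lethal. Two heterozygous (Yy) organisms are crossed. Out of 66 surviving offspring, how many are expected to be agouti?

Cross: Yy × Yy
Punnett square offspring (before lethality): 1 YY, 2 Yy, 1 yy
The YY genotype is lethal (embryos die); surviving offspring: 2 Yy, 1 yy
agouti: 1 out of 3 → fraction 1/3
Expected count = 1/3 × 66 = 22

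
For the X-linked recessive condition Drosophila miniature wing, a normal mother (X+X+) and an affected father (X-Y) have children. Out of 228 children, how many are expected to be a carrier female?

Cross: X+X+ × X-Y
Offspring: 2 X+X-, 2 X+Y
Probability of a carrier female: 2/4 = 1/2
Expected count = 1/2 × 228 = 114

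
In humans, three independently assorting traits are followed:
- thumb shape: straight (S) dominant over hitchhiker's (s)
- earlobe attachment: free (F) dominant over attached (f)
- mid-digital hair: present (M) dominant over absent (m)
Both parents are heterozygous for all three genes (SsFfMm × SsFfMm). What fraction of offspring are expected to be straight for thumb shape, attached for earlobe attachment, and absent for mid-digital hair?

Trihybrid cross: SsFfMm × SsFfMm
Each trait segregates independently with a 3:1 phenotypic ratio, so each gene contributes 3/4 (dominant) or 1/4 (recessive).
Target: straight (thumb shape), attached (earlobe attachment), absent (mid-digital hair)
Probability = product of independent per-trait probabilities
= 3/4 × 1/4 × 1/4 = 3/64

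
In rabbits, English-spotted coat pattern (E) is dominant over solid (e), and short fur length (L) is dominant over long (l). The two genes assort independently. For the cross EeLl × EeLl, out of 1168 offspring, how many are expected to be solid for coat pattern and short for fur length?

Dihybrid cross EeLl × EeLl — consider each gene separately:
coat pattern: Ee × Ee → 1 EE, 2 Ee, 1 ee → 3 E_ : 1 ee (out of 4)
fur length: Ll × Ll → 1 LL, 2 Ll, 1 ll → 3 L_ : 1 ll (out of 4)
Looking for: solid (ee) and short (L_)
P(solid) = 1/4, P(short) = 3/4
P(both) = 1/4 × 3/4 = 3/16
Expected count = 3/16 × 1168 = 219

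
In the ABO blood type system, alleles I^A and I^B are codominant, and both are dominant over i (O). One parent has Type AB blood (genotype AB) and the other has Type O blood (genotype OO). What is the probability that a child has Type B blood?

Cross: AB × OO
Possible offspring genotypes: 2 AO, 2 BO
Blood type counts: 2 Type A, 2 Type B
Probability of Type B: 2/4 = 1/2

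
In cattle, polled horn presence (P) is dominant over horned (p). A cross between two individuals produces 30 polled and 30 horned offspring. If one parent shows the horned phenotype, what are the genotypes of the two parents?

Observed offspring: 30 polled, 30 horned
The observed ratio simplifies to 1:1. One parent shows horned, so its genotype must be pp. A 1:1 offspring split requires the other parent to be heterozygous (Pp).
Parent genotypes: pp × Pp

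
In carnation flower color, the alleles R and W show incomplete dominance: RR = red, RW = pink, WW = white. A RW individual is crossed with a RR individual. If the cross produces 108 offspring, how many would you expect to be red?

Punnett square for RW × RR:
Offspring genotypes: 2 RR, 2 RW
Phenotype counts: 2 red, 2 pink
red: 2 out of 4 → fraction 1/2
Expected count = 1/2 × 108 = 54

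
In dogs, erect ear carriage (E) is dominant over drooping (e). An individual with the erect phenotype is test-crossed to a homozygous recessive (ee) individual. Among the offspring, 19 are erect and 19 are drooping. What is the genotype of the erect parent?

Test cross: ? × ee
Offspring: 19 erect, 19 drooping — approximately 1:1.
A 1:1 ratio in a test cross indicates the unknown parent is heterozygous (Ee).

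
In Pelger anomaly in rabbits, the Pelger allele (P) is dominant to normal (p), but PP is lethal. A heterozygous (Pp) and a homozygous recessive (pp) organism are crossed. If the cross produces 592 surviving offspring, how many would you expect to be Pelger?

Cross: Pp × pp
Punnett square offspring (before lethality): 2 Pp, 2 pp
No PP offspring are produced in this cross.
Pelger: 2 out of 4 → fraction 1/2
Expected count = 1/2 × 592 = 296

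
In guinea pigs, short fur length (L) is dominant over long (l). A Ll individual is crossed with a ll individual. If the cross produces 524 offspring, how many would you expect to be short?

Punnett square for Ll × ll:
Offspring genotypes: 2 Ll, 2 ll
short: 2, long: 2
short: 2 out of 4 → fraction 1/2
Expected count = 1/2 × 524 = 262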